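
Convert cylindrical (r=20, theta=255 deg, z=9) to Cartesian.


x = 20 * cos(255) = -5.1764
y = 20 * sin(255) = -19.3185
z = 9

(-5.1764, -19.3185, 9)


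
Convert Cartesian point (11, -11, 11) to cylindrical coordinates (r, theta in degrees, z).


r = sqrt(11^2 + (-11)^2) = 15.5563
theta = atan2(-11, 11) = 315 deg
z = 11

r = 15.5563, theta = 315 deg, z = 11


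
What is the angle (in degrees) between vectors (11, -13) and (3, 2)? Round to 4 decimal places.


dot = 11*3 + -13*2 = 7
|u| = 17.0294, |v| = 3.6056
cos(angle) = 0.114
angle = 83.4537 degrees

83.4537 degrees


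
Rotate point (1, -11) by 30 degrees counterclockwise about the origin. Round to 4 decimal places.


x' = 1*cos(30) - -11*sin(30) = 6.366
y' = 1*sin(30) + -11*cos(30) = -9.0263

(6.366, -9.0263)


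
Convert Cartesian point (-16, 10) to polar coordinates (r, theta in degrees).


r = sqrt((-16)^2 + 10^2) = 18.868
theta = atan2(10, -16) = 147.9946 degrees

r = 18.868, theta = 147.9946 degrees


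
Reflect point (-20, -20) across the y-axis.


Reflection across y-axis: (x, y) -> (-x, y)
(-20, -20) -> (20, -20)

(20, -20)


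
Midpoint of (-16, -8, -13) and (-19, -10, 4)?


Midpoint = ((-16+-19)/2, (-8+-10)/2, (-13+4)/2) = (-17.5, -9, -4.5)

(-17.5, -9, -4.5)


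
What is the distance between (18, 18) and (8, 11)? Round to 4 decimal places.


d = sqrt((8-18)^2 + (11-18)^2) = 12.2066

12.2066


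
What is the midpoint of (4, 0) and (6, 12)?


Midpoint = ((4+6)/2, (0+12)/2) = (5, 6)

(5, 6)


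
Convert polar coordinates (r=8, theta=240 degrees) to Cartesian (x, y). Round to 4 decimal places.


x = 8 * cos(240) = -4
y = 8 * sin(240) = -6.9282

(-4, -6.9282)


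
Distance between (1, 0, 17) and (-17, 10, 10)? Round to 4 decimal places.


d = sqrt((-17-1)^2 + (10-0)^2 + (10-17)^2) = 21.7486

21.7486


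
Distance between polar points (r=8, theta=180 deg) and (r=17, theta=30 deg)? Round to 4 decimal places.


d = sqrt(r1^2 + r2^2 - 2*r1*r2*cos(t2-t1))
d = sqrt(8^2 + 17^2 - 2*8*17*cos(30-180)) = 24.2602

24.2602


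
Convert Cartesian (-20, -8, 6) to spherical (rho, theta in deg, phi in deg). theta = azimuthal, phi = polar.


rho = sqrt((-20)^2 + (-8)^2 + 6^2) = 22.3607
theta = atan2(-8, -20) = 201.8014 deg
phi = acos(6/22.3607) = 74.4352 deg

rho = 22.3607, theta = 201.8014 deg, phi = 74.4352 deg


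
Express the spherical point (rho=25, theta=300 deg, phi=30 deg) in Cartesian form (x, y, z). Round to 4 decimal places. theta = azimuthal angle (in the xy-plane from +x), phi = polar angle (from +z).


x = 25 * sin(30) * cos(300) = 6.25
y = 25 * sin(30) * sin(300) = -10.8253
z = 25 * cos(30) = 21.6506

(6.25, -10.8253, 21.6506)


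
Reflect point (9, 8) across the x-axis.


Reflection across x-axis: (x, y) -> (x, -y)
(9, 8) -> (9, -8)

(9, -8)


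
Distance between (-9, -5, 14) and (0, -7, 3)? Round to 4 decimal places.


d = sqrt((0--9)^2 + (-7--5)^2 + (3-14)^2) = 14.3527

14.3527


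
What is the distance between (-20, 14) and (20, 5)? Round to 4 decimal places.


d = sqrt((20--20)^2 + (5-14)^2) = 41

41


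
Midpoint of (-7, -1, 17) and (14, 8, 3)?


Midpoint = ((-7+14)/2, (-1+8)/2, (17+3)/2) = (3.5, 3.5, 10)

(3.5, 3.5, 10)


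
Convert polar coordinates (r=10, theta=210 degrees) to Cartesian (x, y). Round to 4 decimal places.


x = 10 * cos(210) = -8.6603
y = 10 * sin(210) = -5

(-8.6603, -5)


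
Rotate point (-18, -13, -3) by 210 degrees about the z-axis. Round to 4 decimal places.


x' = -18*cos(210) - -13*sin(210) = 9.0885
y' = -18*sin(210) + -13*cos(210) = 20.2583
z' = -3

(9.0885, 20.2583, -3)


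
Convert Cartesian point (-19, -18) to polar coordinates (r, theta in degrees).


r = sqrt((-19)^2 + (-18)^2) = 26.1725
theta = atan2(-18, -19) = 223.4518 degrees

r = 26.1725, theta = 223.4518 degrees


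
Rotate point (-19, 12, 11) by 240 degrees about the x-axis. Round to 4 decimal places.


x' = -19
y' = 12*cos(240) - 11*sin(240) = 3.5263
z' = 12*sin(240) + 11*cos(240) = -15.8923

(-19, 3.5263, -15.8923)


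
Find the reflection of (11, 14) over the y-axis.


Reflection across y-axis: (x, y) -> (-x, y)
(11, 14) -> (-11, 14)

(-11, 14)


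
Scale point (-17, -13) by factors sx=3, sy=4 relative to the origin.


Scaling: (x*sx, y*sy) = (-17*3, -13*4) = (-51, -52)

(-51, -52)


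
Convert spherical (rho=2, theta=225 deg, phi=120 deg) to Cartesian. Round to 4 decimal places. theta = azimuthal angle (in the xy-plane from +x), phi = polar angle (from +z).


x = 2 * sin(120) * cos(225) = -1.2247
y = 2 * sin(120) * sin(225) = -1.2247
z = 2 * cos(120) = -1

(-1.2247, -1.2247, -1)


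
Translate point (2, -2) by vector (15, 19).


Translation: (x+dx, y+dy) = (2+15, -2+19) = (17, 17)

(17, 17)


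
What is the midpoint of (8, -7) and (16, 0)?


Midpoint = ((8+16)/2, (-7+0)/2) = (12, -3.5)

(12, -3.5)


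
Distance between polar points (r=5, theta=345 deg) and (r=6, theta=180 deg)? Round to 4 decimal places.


d = sqrt(r1^2 + r2^2 - 2*r1*r2*cos(t2-t1))
d = sqrt(5^2 + 6^2 - 2*5*6*cos(180-345)) = 10.9067

10.9067


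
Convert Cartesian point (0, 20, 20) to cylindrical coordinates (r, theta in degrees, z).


r = sqrt(0^2 + 20^2) = 20
theta = atan2(20, 0) = 90 deg
z = 20

r = 20, theta = 90 deg, z = 20


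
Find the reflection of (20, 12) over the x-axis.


Reflection across x-axis: (x, y) -> (x, -y)
(20, 12) -> (20, -12)

(20, -12)


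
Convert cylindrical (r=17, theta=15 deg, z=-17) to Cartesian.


x = 17 * cos(15) = 16.4207
y = 17 * sin(15) = 4.3999
z = -17

(16.4207, 4.3999, -17)


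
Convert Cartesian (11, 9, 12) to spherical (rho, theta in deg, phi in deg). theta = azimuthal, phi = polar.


rho = sqrt(11^2 + 9^2 + 12^2) = 18.6011
theta = atan2(9, 11) = 39.2894 deg
phi = acos(12/18.6011) = 49.825 deg

rho = 18.6011, theta = 39.2894 deg, phi = 49.825 deg


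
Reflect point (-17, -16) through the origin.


Reflection through origin: (x, y) -> (-x, -y)
(-17, -16) -> (17, 16)

(17, 16)


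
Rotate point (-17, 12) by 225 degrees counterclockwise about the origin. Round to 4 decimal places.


x' = -17*cos(225) - 12*sin(225) = 20.5061
y' = -17*sin(225) + 12*cos(225) = 3.5355

(20.5061, 3.5355)


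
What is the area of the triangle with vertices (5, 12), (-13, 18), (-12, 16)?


Area = |x1(y2-y3) + x2(y3-y1) + x3(y1-y2)| / 2
= |5*(18-16) + -13*(16-12) + -12*(12-18)| / 2
= 15

15


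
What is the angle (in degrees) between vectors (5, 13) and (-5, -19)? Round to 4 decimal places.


dot = 5*-5 + 13*-19 = -272
|u| = 13.9284, |v| = 19.6469
cos(angle) = -0.994
angle = 173.7061 degrees

173.7061 degrees


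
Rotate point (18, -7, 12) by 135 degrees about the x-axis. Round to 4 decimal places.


x' = 18
y' = -7*cos(135) - 12*sin(135) = -3.5355
z' = -7*sin(135) + 12*cos(135) = -13.435

(18, -3.5355, -13.435)


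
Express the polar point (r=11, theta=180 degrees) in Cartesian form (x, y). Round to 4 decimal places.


x = 11 * cos(180) = -11
y = 11 * sin(180) = 0

(-11, 0)


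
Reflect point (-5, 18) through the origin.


Reflection through origin: (x, y) -> (-x, -y)
(-5, 18) -> (5, -18)

(5, -18)


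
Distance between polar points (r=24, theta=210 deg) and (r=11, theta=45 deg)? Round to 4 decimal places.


d = sqrt(r1^2 + r2^2 - 2*r1*r2*cos(t2-t1))
d = sqrt(24^2 + 11^2 - 2*24*11*cos(45-210)) = 34.742

34.742


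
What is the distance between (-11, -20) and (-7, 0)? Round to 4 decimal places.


d = sqrt((-7--11)^2 + (0--20)^2) = 20.3961

20.3961


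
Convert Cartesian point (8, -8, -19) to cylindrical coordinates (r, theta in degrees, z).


r = sqrt(8^2 + (-8)^2) = 11.3137
theta = atan2(-8, 8) = 315 deg
z = -19

r = 11.3137, theta = 315 deg, z = -19


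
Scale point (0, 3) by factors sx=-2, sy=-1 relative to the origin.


Scaling: (x*sx, y*sy) = (0*-2, 3*-1) = (0, -3)

(0, -3)


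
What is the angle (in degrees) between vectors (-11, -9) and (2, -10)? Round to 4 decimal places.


dot = -11*2 + -9*-10 = 68
|u| = 14.2127, |v| = 10.198
cos(angle) = 0.4692
angle = 62.0205 degrees

62.0205 degrees


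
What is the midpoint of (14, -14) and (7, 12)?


Midpoint = ((14+7)/2, (-14+12)/2) = (10.5, -1)

(10.5, -1)


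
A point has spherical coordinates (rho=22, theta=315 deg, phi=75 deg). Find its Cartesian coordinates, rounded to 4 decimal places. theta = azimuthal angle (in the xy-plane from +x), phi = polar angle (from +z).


x = 22 * sin(75) * cos(315) = 15.0263
y = 22 * sin(75) * sin(315) = -15.0263
z = 22 * cos(75) = 5.694

(15.0263, -15.0263, 5.694)


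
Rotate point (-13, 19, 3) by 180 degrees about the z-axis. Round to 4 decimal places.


x' = -13*cos(180) - 19*sin(180) = 13
y' = -13*sin(180) + 19*cos(180) = -19
z' = 3

(13, -19, 3)


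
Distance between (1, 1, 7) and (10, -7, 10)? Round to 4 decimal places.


d = sqrt((10-1)^2 + (-7-1)^2 + (10-7)^2) = 12.4097

12.4097


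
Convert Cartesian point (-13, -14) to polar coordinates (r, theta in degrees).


r = sqrt((-13)^2 + (-14)^2) = 19.105
theta = atan2(-14, -13) = 227.1211 degrees

r = 19.105, theta = 227.1211 degrees


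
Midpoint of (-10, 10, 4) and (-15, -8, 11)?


Midpoint = ((-10+-15)/2, (10+-8)/2, (4+11)/2) = (-12.5, 1, 7.5)

(-12.5, 1, 7.5)


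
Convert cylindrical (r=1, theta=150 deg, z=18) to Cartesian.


x = 1 * cos(150) = -0.866
y = 1 * sin(150) = 0.5
z = 18

(-0.866, 0.5, 18)


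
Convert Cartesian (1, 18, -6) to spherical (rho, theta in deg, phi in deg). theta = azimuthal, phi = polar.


rho = sqrt(1^2 + 18^2 + (-6)^2) = 19
theta = atan2(18, 1) = 86.8202 deg
phi = acos(-6/19) = 108.4085 deg

rho = 19, theta = 86.8202 deg, phi = 108.4085 deg


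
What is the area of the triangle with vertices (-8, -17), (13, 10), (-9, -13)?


Area = |x1(y2-y3) + x2(y3-y1) + x3(y1-y2)| / 2
= |-8*(10--13) + 13*(-13--17) + -9*(-17-10)| / 2
= 55.5

55.5


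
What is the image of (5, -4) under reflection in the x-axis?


Reflection across x-axis: (x, y) -> (x, -y)
(5, -4) -> (5, 4)

(5, 4)


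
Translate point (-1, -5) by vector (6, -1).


Translation: (x+dx, y+dy) = (-1+6, -5+-1) = (5, -6)

(5, -6)


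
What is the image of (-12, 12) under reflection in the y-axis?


Reflection across y-axis: (x, y) -> (-x, y)
(-12, 12) -> (12, 12)

(12, 12)


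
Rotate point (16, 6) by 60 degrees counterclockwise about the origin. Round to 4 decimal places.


x' = 16*cos(60) - 6*sin(60) = 2.8038
y' = 16*sin(60) + 6*cos(60) = 16.8564

(2.8038, 16.8564)


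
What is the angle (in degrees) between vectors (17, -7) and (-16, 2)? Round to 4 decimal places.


dot = 17*-16 + -7*2 = -286
|u| = 18.3848, |v| = 16.1245
cos(angle) = -0.9648
angle = 164.7449 degrees

164.7449 degrees


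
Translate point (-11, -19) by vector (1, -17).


Translation: (x+dx, y+dy) = (-11+1, -19+-17) = (-10, -36)

(-10, -36)


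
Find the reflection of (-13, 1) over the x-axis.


Reflection across x-axis: (x, y) -> (x, -y)
(-13, 1) -> (-13, -1)

(-13, -1)


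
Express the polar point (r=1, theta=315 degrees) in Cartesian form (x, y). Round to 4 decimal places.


x = 1 * cos(315) = 0.7071
y = 1 * sin(315) = -0.7071

(0.7071, -0.7071)


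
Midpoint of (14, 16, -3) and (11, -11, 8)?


Midpoint = ((14+11)/2, (16+-11)/2, (-3+8)/2) = (12.5, 2.5, 2.5)

(12.5, 2.5, 2.5)


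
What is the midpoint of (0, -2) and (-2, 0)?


Midpoint = ((0+-2)/2, (-2+0)/2) = (-1, -1)

(-1, -1)


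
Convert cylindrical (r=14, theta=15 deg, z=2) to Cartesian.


x = 14 * cos(15) = 13.523
y = 14 * sin(15) = 3.6235
z = 2

(13.523, 3.6235, 2)


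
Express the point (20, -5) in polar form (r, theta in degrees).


r = sqrt(20^2 + (-5)^2) = 20.6155
theta = atan2(-5, 20) = 345.9638 degrees

r = 20.6155, theta = 345.9638 degrees


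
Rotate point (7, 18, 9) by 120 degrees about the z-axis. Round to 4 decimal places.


x' = 7*cos(120) - 18*sin(120) = -19.0885
y' = 7*sin(120) + 18*cos(120) = -2.9378
z' = 9

(-19.0885, -2.9378, 9)


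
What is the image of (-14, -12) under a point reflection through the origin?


Reflection through origin: (x, y) -> (-x, -y)
(-14, -12) -> (14, 12)

(14, 12)


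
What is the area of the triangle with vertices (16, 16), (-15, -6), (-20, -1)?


Area = |x1(y2-y3) + x2(y3-y1) + x3(y1-y2)| / 2
= |16*(-6--1) + -15*(-1-16) + -20*(16--6)| / 2
= 132.5

132.5


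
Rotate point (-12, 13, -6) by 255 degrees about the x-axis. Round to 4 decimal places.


x' = -12
y' = 13*cos(255) - -6*sin(255) = -9.1602
z' = 13*sin(255) + -6*cos(255) = -11.0041

(-12, -9.1602, -11.0041)


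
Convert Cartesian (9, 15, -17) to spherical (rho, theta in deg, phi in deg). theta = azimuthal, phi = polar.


rho = sqrt(9^2 + 15^2 + (-17)^2) = 24.3926
theta = atan2(15, 9) = 59.0362 deg
phi = acos(-17/24.3926) = 134.1814 deg

rho = 24.3926, theta = 59.0362 deg, phi = 134.1814 deg


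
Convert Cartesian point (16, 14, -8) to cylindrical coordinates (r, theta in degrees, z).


r = sqrt(16^2 + 14^2) = 21.2603
theta = atan2(14, 16) = 41.1859 deg
z = -8

r = 21.2603, theta = 41.1859 deg, z = -8


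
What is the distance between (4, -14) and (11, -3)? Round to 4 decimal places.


d = sqrt((11-4)^2 + (-3--14)^2) = 13.0384

13.0384


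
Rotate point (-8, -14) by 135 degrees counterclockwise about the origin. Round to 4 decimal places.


x' = -8*cos(135) - -14*sin(135) = 15.5563
y' = -8*sin(135) + -14*cos(135) = 4.2426

(15.5563, 4.2426)


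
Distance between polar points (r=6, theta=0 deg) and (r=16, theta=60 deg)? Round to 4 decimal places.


d = sqrt(r1^2 + r2^2 - 2*r1*r2*cos(t2-t1))
d = sqrt(6^2 + 16^2 - 2*6*16*cos(60-0)) = 14

14


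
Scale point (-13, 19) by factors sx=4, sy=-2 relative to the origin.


Scaling: (x*sx, y*sy) = (-13*4, 19*-2) = (-52, -38)

(-52, -38)


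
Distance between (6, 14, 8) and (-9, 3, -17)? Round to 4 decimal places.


d = sqrt((-9-6)^2 + (3-14)^2 + (-17-8)^2) = 31.1609

31.1609


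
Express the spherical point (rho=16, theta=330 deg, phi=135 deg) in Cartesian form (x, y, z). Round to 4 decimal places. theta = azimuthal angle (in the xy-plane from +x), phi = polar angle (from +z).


x = 16 * sin(135) * cos(330) = 9.798
y = 16 * sin(135) * sin(330) = -5.6569
z = 16 * cos(135) = -11.3137

(9.798, -5.6569, -11.3137)


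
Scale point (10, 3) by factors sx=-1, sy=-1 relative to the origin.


Scaling: (x*sx, y*sy) = (10*-1, 3*-1) = (-10, -3)

(-10, -3)


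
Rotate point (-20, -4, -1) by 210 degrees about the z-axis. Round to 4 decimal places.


x' = -20*cos(210) - -4*sin(210) = 15.3205
y' = -20*sin(210) + -4*cos(210) = 13.4641
z' = -1

(15.3205, 13.4641, -1)


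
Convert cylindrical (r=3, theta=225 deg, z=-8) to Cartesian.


x = 3 * cos(225) = -2.1213
y = 3 * sin(225) = -2.1213
z = -8

(-2.1213, -2.1213, -8)


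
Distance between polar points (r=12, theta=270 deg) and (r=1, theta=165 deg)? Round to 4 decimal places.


d = sqrt(r1^2 + r2^2 - 2*r1*r2*cos(t2-t1))
d = sqrt(12^2 + 1^2 - 2*12*1*cos(165-270)) = 12.2968

12.2968


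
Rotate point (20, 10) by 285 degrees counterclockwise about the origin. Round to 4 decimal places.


x' = 20*cos(285) - 10*sin(285) = 14.8356
y' = 20*sin(285) + 10*cos(285) = -16.7303

(14.8356, -16.7303)


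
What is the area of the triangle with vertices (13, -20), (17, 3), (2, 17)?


Area = |x1(y2-y3) + x2(y3-y1) + x3(y1-y2)| / 2
= |13*(3-17) + 17*(17--20) + 2*(-20-3)| / 2
= 200.5

200.5


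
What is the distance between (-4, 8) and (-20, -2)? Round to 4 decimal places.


d = sqrt((-20--4)^2 + (-2-8)^2) = 18.868

18.868


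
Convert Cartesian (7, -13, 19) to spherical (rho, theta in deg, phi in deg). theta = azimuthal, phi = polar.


rho = sqrt(7^2 + (-13)^2 + 19^2) = 24.0624
theta = atan2(-13, 7) = 298.3008 deg
phi = acos(19/24.0624) = 37.8506 deg

rho = 24.0624, theta = 298.3008 deg, phi = 37.8506 deg


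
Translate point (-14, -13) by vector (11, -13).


Translation: (x+dx, y+dy) = (-14+11, -13+-13) = (-3, -26)

(-3, -26)


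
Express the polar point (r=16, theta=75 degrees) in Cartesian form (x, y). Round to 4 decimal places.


x = 16 * cos(75) = 4.1411
y = 16 * sin(75) = 15.4548

(4.1411, 15.4548)


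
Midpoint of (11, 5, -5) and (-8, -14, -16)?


Midpoint = ((11+-8)/2, (5+-14)/2, (-5+-16)/2) = (1.5, -4.5, -10.5)

(1.5, -4.5, -10.5)


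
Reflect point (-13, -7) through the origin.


Reflection through origin: (x, y) -> (-x, -y)
(-13, -7) -> (13, 7)

(13, 7)


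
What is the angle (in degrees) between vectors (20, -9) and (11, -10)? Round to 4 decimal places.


dot = 20*11 + -9*-10 = 310
|u| = 21.9317, |v| = 14.8661
cos(angle) = 0.9508
angle = 18.0459 degrees

18.0459 degrees


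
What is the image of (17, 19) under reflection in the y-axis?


Reflection across y-axis: (x, y) -> (-x, y)
(17, 19) -> (-17, 19)

(-17, 19)


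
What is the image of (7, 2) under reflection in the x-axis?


Reflection across x-axis: (x, y) -> (x, -y)
(7, 2) -> (7, -2)

(7, -2)


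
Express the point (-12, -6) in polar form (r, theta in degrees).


r = sqrt((-12)^2 + (-6)^2) = 13.4164
theta = atan2(-6, -12) = 206.5651 degrees

r = 13.4164, theta = 206.5651 degrees


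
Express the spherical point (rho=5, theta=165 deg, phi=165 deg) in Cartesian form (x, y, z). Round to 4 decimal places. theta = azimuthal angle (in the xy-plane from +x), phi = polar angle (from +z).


x = 5 * sin(165) * cos(165) = -1.25
y = 5 * sin(165) * sin(165) = 0.3349
z = 5 * cos(165) = -4.8296

(-1.25, 0.3349, -4.8296)


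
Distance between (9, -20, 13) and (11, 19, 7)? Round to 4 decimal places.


d = sqrt((11-9)^2 + (19--20)^2 + (7-13)^2) = 39.5095

39.5095


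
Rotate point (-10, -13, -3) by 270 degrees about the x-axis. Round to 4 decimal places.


x' = -10
y' = -13*cos(270) - -3*sin(270) = -3
z' = -13*sin(270) + -3*cos(270) = 13

(-10, -3, 13)


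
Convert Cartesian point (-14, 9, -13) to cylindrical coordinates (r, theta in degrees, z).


r = sqrt((-14)^2 + 9^2) = 16.6433
theta = atan2(9, -14) = 147.2648 deg
z = -13

r = 16.6433, theta = 147.2648 deg, z = -13


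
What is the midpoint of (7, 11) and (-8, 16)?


Midpoint = ((7+-8)/2, (11+16)/2) = (-0.5, 13.5)

(-0.5, 13.5)


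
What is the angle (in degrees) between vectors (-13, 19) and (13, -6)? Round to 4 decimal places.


dot = -13*13 + 19*-6 = -283
|u| = 23.0217, |v| = 14.3178
cos(angle) = -0.8586
angle = 149.1555 degrees

149.1555 degrees


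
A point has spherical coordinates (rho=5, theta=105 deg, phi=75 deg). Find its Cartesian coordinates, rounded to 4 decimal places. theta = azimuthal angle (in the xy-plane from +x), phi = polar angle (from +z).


x = 5 * sin(75) * cos(105) = -1.25
y = 5 * sin(75) * sin(105) = 4.6651
z = 5 * cos(75) = 1.2941

(-1.25, 4.6651, 1.2941)


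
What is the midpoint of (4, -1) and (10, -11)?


Midpoint = ((4+10)/2, (-1+-11)/2) = (7, -6)

(7, -6)


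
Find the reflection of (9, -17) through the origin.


Reflection through origin: (x, y) -> (-x, -y)
(9, -17) -> (-9, 17)

(-9, 17)


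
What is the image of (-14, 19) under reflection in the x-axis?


Reflection across x-axis: (x, y) -> (x, -y)
(-14, 19) -> (-14, -19)

(-14, -19)


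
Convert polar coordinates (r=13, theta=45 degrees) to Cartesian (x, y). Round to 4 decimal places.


x = 13 * cos(45) = 9.1924
y = 13 * sin(45) = 9.1924

(9.1924, 9.1924)


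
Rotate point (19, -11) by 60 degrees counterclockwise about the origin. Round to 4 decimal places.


x' = 19*cos(60) - -11*sin(60) = 19.0263
y' = 19*sin(60) + -11*cos(60) = 10.9545

(19.0263, 10.9545)


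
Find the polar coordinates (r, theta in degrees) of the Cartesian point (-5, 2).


r = sqrt((-5)^2 + 2^2) = 5.3852
theta = atan2(2, -5) = 158.1986 degrees

r = 5.3852, theta = 158.1986 degrees


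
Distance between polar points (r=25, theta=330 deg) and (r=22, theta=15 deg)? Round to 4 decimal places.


d = sqrt(r1^2 + r2^2 - 2*r1*r2*cos(t2-t1))
d = sqrt(25^2 + 22^2 - 2*25*22*cos(15-330)) = 18.1984

18.1984


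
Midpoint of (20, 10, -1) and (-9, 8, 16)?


Midpoint = ((20+-9)/2, (10+8)/2, (-1+16)/2) = (5.5, 9, 7.5)

(5.5, 9, 7.5)


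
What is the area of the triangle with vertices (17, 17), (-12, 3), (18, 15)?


Area = |x1(y2-y3) + x2(y3-y1) + x3(y1-y2)| / 2
= |17*(3-15) + -12*(15-17) + 18*(17-3)| / 2
= 36

36


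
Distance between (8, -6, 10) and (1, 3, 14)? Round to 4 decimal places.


d = sqrt((1-8)^2 + (3--6)^2 + (14-10)^2) = 12.083

12.083


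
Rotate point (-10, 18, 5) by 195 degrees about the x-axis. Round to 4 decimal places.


x' = -10
y' = 18*cos(195) - 5*sin(195) = -16.0926
z' = 18*sin(195) + 5*cos(195) = -9.4884

(-10, -16.0926, -9.4884)


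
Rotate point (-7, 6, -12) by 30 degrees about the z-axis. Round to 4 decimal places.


x' = -7*cos(30) - 6*sin(30) = -9.0622
y' = -7*sin(30) + 6*cos(30) = 1.6962
z' = -12

(-9.0622, 1.6962, -12)


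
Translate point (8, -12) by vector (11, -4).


Translation: (x+dx, y+dy) = (8+11, -12+-4) = (19, -16)

(19, -16)


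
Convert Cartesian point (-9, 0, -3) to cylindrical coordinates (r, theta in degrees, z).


r = sqrt((-9)^2 + 0^2) = 9
theta = atan2(0, -9) = 180 deg
z = -3

r = 9, theta = 180 deg, z = -3


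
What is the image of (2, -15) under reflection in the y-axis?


Reflection across y-axis: (x, y) -> (-x, y)
(2, -15) -> (-2, -15)

(-2, -15)


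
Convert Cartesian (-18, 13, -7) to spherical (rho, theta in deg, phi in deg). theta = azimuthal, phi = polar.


rho = sqrt((-18)^2 + 13^2 + (-7)^2) = 23.2809
theta = atan2(13, -18) = 144.1623 deg
phi = acos(-7/23.2809) = 107.4982 deg

rho = 23.2809, theta = 144.1623 deg, phi = 107.4982 deg


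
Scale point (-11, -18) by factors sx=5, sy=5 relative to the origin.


Scaling: (x*sx, y*sy) = (-11*5, -18*5) = (-55, -90)

(-55, -90)


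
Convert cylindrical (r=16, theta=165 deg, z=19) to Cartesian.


x = 16 * cos(165) = -15.4548
y = 16 * sin(165) = 4.1411
z = 19

(-15.4548, 4.1411, 19)


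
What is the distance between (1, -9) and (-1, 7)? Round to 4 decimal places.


d = sqrt((-1-1)^2 + (7--9)^2) = 16.1245

16.1245


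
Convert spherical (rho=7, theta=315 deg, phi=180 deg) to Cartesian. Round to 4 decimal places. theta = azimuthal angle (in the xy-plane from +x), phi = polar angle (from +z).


x = 7 * sin(180) * cos(315) = 0
y = 7 * sin(180) * sin(315) = 0
z = 7 * cos(180) = -7

(0, 0, -7)


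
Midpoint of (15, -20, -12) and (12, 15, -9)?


Midpoint = ((15+12)/2, (-20+15)/2, (-12+-9)/2) = (13.5, -2.5, -10.5)

(13.5, -2.5, -10.5)


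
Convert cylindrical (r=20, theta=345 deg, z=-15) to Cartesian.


x = 20 * cos(345) = 19.3185
y = 20 * sin(345) = -5.1764
z = -15

(19.3185, -5.1764, -15)


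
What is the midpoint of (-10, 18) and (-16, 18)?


Midpoint = ((-10+-16)/2, (18+18)/2) = (-13, 18)

(-13, 18)


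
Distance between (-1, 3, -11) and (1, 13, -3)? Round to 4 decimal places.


d = sqrt((1--1)^2 + (13-3)^2 + (-3--11)^2) = 12.9615

12.9615


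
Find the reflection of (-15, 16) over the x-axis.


Reflection across x-axis: (x, y) -> (x, -y)
(-15, 16) -> (-15, -16)

(-15, -16)


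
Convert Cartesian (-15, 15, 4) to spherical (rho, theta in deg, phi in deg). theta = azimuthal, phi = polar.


rho = sqrt((-15)^2 + 15^2 + 4^2) = 21.587
theta = atan2(15, -15) = 135 deg
phi = acos(4/21.587) = 79.3216 deg

rho = 21.587, theta = 135 deg, phi = 79.3216 deg


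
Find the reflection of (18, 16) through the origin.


Reflection through origin: (x, y) -> (-x, -y)
(18, 16) -> (-18, -16)

(-18, -16)


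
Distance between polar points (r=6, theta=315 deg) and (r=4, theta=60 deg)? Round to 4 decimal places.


d = sqrt(r1^2 + r2^2 - 2*r1*r2*cos(t2-t1))
d = sqrt(6^2 + 4^2 - 2*6*4*cos(60-315)) = 8.0264

8.0264


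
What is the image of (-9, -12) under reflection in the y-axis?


Reflection across y-axis: (x, y) -> (-x, y)
(-9, -12) -> (9, -12)

(9, -12)


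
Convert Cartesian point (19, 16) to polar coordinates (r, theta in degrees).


r = sqrt(19^2 + 16^2) = 24.8395
theta = atan2(16, 19) = 40.1009 degrees

r = 24.8395, theta = 40.1009 degrees


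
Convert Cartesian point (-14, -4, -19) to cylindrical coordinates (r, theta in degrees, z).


r = sqrt((-14)^2 + (-4)^2) = 14.5602
theta = atan2(-4, -14) = 195.9454 deg
z = -19

r = 14.5602, theta = 195.9454 deg, z = -19


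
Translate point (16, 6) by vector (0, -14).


Translation: (x+dx, y+dy) = (16+0, 6+-14) = (16, -8)

(16, -8)


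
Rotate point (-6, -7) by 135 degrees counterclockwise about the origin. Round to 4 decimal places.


x' = -6*cos(135) - -7*sin(135) = 9.1924
y' = -6*sin(135) + -7*cos(135) = 0.7071

(9.1924, 0.7071)


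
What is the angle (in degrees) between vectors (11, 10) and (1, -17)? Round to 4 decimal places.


dot = 11*1 + 10*-17 = -159
|u| = 14.8661, |v| = 17.0294
cos(angle) = -0.6281
angle = 128.9072 degrees

128.9072 degrees


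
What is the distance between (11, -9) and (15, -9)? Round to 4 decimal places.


d = sqrt((15-11)^2 + (-9--9)^2) = 4

4


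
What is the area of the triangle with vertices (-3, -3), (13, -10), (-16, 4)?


Area = |x1(y2-y3) + x2(y3-y1) + x3(y1-y2)| / 2
= |-3*(-10-4) + 13*(4--3) + -16*(-3--10)| / 2
= 10.5

10.5


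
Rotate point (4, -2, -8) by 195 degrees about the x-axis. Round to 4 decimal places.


x' = 4
y' = -2*cos(195) - -8*sin(195) = -0.1387
z' = -2*sin(195) + -8*cos(195) = 8.245

(4, -0.1387, 8.245)


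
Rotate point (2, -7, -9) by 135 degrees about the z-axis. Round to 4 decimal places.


x' = 2*cos(135) - -7*sin(135) = 3.5355
y' = 2*sin(135) + -7*cos(135) = 6.364
z' = -9

(3.5355, 6.364, -9)


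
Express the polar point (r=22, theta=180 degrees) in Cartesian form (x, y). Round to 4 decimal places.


x = 22 * cos(180) = -22
y = 22 * sin(180) = 0

(-22, 0)


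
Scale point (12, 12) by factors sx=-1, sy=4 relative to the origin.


Scaling: (x*sx, y*sy) = (12*-1, 12*4) = (-12, 48)

(-12, 48)


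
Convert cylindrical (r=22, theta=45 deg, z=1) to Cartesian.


x = 22 * cos(45) = 15.5563
y = 22 * sin(45) = 15.5563
z = 1

(15.5563, 15.5563, 1)


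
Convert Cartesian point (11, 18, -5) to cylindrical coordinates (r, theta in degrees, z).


r = sqrt(11^2 + 18^2) = 21.095
theta = atan2(18, 11) = 58.5704 deg
z = -5

r = 21.095, theta = 58.5704 deg, z = -5


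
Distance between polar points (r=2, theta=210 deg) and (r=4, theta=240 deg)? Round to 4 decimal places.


d = sqrt(r1^2 + r2^2 - 2*r1*r2*cos(t2-t1))
d = sqrt(2^2 + 4^2 - 2*2*4*cos(240-210)) = 2.4786

2.4786


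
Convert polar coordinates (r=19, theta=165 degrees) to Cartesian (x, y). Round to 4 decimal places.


x = 19 * cos(165) = -18.3526
y = 19 * sin(165) = 4.9176

(-18.3526, 4.9176)


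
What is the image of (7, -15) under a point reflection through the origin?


Reflection through origin: (x, y) -> (-x, -y)
(7, -15) -> (-7, 15)

(-7, 15)


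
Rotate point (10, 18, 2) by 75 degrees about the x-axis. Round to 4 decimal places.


x' = 10
y' = 18*cos(75) - 2*sin(75) = 2.7269
z' = 18*sin(75) + 2*cos(75) = 17.9043

(10, 2.7269, 17.9043)


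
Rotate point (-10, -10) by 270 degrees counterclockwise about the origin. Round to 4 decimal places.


x' = -10*cos(270) - -10*sin(270) = -10
y' = -10*sin(270) + -10*cos(270) = 10

(-10, 10)


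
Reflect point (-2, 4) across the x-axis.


Reflection across x-axis: (x, y) -> (x, -y)
(-2, 4) -> (-2, -4)

(-2, -4)


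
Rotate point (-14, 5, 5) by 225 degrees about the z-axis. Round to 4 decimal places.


x' = -14*cos(225) - 5*sin(225) = 13.435
y' = -14*sin(225) + 5*cos(225) = 6.364
z' = 5

(13.435, 6.364, 5)


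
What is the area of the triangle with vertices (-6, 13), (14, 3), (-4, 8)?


Area = |x1(y2-y3) + x2(y3-y1) + x3(y1-y2)| / 2
= |-6*(3-8) + 14*(8-13) + -4*(13-3)| / 2
= 40

40


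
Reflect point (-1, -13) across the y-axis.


Reflection across y-axis: (x, y) -> (-x, y)
(-1, -13) -> (1, -13)

(1, -13)


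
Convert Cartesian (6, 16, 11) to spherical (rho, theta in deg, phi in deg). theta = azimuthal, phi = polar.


rho = sqrt(6^2 + 16^2 + 11^2) = 20.3224
theta = atan2(16, 6) = 69.444 deg
phi = acos(11/20.3224) = 57.2296 deg

rho = 20.3224, theta = 69.444 deg, phi = 57.2296 deg


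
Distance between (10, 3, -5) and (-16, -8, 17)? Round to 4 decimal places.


d = sqrt((-16-10)^2 + (-8-3)^2 + (17--5)^2) = 35.7911

35.7911


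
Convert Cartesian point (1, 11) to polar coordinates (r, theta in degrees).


r = sqrt(1^2 + 11^2) = 11.0454
theta = atan2(11, 1) = 84.8056 degrees

r = 11.0454, theta = 84.8056 degrees


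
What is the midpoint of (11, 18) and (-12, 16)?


Midpoint = ((11+-12)/2, (18+16)/2) = (-0.5, 17)

(-0.5, 17)


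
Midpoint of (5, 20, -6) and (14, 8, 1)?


Midpoint = ((5+14)/2, (20+8)/2, (-6+1)/2) = (9.5, 14, -2.5)

(9.5, 14, -2.5)


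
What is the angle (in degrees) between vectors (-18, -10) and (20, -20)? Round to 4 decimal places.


dot = -18*20 + -10*-20 = -160
|u| = 20.5913, |v| = 28.2843
cos(angle) = -0.2747
angle = 105.9454 degrees

105.9454 degrees


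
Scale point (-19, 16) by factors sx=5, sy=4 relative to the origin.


Scaling: (x*sx, y*sy) = (-19*5, 16*4) = (-95, 64)

(-95, 64)


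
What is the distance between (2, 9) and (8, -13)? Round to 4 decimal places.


d = sqrt((8-2)^2 + (-13-9)^2) = 22.8035

22.8035


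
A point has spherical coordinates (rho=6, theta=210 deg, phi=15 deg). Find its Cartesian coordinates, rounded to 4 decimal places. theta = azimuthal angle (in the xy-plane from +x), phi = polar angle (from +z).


x = 6 * sin(15) * cos(210) = -1.3449
y = 6 * sin(15) * sin(210) = -0.7765
z = 6 * cos(15) = 5.7956

(-1.3449, -0.7765, 5.7956)


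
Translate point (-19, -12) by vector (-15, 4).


Translation: (x+dx, y+dy) = (-19+-15, -12+4) = (-34, -8)

(-34, -8)


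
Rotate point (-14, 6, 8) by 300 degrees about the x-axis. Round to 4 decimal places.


x' = -14
y' = 6*cos(300) - 8*sin(300) = 9.9282
z' = 6*sin(300) + 8*cos(300) = -1.1962

(-14, 9.9282, -1.1962)


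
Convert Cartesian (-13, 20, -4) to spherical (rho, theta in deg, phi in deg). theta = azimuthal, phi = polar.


rho = sqrt((-13)^2 + 20^2 + (-4)^2) = 24.1868
theta = atan2(20, -13) = 123.0239 deg
phi = acos(-4/24.1868) = 99.5193 deg

rho = 24.1868, theta = 123.0239 deg, phi = 99.5193 deg


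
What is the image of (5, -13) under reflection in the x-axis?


Reflection across x-axis: (x, y) -> (x, -y)
(5, -13) -> (5, 13)

(5, 13)


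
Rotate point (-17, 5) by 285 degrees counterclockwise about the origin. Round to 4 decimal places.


x' = -17*cos(285) - 5*sin(285) = 0.4297
y' = -17*sin(285) + 5*cos(285) = 17.7148

(0.4297, 17.7148)


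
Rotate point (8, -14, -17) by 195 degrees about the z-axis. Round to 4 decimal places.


x' = 8*cos(195) - -14*sin(195) = -11.3509
y' = 8*sin(195) + -14*cos(195) = 11.4524
z' = -17

(-11.3509, 11.4524, -17)


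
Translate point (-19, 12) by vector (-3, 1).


Translation: (x+dx, y+dy) = (-19+-3, 12+1) = (-22, 13)

(-22, 13)


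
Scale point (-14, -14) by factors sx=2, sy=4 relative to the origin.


Scaling: (x*sx, y*sy) = (-14*2, -14*4) = (-28, -56)

(-28, -56)


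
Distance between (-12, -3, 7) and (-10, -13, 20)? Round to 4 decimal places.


d = sqrt((-10--12)^2 + (-13--3)^2 + (20-7)^2) = 16.5227

16.5227


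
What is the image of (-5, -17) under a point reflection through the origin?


Reflection through origin: (x, y) -> (-x, -y)
(-5, -17) -> (5, 17)

(5, 17)


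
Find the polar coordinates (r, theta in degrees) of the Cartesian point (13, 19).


r = sqrt(13^2 + 19^2) = 23.0217
theta = atan2(19, 13) = 55.6197 degrees

r = 23.0217, theta = 55.6197 degrees


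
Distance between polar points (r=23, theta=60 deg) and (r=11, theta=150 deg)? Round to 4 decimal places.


d = sqrt(r1^2 + r2^2 - 2*r1*r2*cos(t2-t1))
d = sqrt(23^2 + 11^2 - 2*23*11*cos(150-60)) = 25.4951

25.4951


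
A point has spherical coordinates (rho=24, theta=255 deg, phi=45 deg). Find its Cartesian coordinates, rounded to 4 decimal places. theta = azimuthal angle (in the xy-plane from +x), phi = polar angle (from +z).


x = 24 * sin(45) * cos(255) = -4.3923
y = 24 * sin(45) * sin(255) = -16.3923
z = 24 * cos(45) = 16.9706

(-4.3923, -16.3923, 16.9706)


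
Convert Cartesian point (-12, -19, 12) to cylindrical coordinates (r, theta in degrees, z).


r = sqrt((-12)^2 + (-19)^2) = 22.4722
theta = atan2(-19, -12) = 237.7244 deg
z = 12

r = 22.4722, theta = 237.7244 deg, z = 12


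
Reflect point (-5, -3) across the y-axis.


Reflection across y-axis: (x, y) -> (-x, y)
(-5, -3) -> (5, -3)

(5, -3)


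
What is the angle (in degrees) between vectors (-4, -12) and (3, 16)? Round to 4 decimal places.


dot = -4*3 + -12*16 = -204
|u| = 12.6491, |v| = 16.2788
cos(angle) = -0.9907
angle = 172.1847 degrees

172.1847 degrees


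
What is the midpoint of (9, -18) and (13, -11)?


Midpoint = ((9+13)/2, (-18+-11)/2) = (11, -14.5)

(11, -14.5)


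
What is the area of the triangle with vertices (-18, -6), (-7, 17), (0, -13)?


Area = |x1(y2-y3) + x2(y3-y1) + x3(y1-y2)| / 2
= |-18*(17--13) + -7*(-13--6) + 0*(-6-17)| / 2
= 245.5

245.5


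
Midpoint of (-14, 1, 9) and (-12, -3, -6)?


Midpoint = ((-14+-12)/2, (1+-3)/2, (9+-6)/2) = (-13, -1, 1.5)

(-13, -1, 1.5)


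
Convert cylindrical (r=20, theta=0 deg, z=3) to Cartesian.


x = 20 * cos(0) = 20
y = 20 * sin(0) = 0
z = 3

(20, 0, 3)


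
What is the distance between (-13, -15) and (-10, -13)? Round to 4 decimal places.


d = sqrt((-10--13)^2 + (-13--15)^2) = 3.6056

3.6056


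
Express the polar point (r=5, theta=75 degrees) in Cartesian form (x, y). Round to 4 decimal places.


x = 5 * cos(75) = 1.2941
y = 5 * sin(75) = 4.8296

(1.2941, 4.8296)


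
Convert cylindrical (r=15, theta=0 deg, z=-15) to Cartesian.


x = 15 * cos(0) = 15
y = 15 * sin(0) = 0
z = -15

(15, 0, -15)


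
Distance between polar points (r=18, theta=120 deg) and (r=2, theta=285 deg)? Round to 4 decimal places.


d = sqrt(r1^2 + r2^2 - 2*r1*r2*cos(t2-t1))
d = sqrt(18^2 + 2^2 - 2*18*2*cos(285-120)) = 19.9386

19.9386


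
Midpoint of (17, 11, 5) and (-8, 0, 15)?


Midpoint = ((17+-8)/2, (11+0)/2, (5+15)/2) = (4.5, 5.5, 10)

(4.5, 5.5, 10)


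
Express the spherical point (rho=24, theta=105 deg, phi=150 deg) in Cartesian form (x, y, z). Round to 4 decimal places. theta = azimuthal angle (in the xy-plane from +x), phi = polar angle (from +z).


x = 24 * sin(150) * cos(105) = -3.1058
y = 24 * sin(150) * sin(105) = 11.5911
z = 24 * cos(150) = -20.7846

(-3.1058, 11.5911, -20.7846)


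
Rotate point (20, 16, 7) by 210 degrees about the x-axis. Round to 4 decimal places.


x' = 20
y' = 16*cos(210) - 7*sin(210) = -10.3564
z' = 16*sin(210) + 7*cos(210) = -14.0622

(20, -10.3564, -14.0622)


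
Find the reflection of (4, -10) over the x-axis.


Reflection across x-axis: (x, y) -> (x, -y)
(4, -10) -> (4, 10)

(4, 10)


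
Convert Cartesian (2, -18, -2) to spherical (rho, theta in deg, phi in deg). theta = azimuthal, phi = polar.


rho = sqrt(2^2 + (-18)^2 + (-2)^2) = 18.2209
theta = atan2(-18, 2) = 276.3402 deg
phi = acos(-2/18.2209) = 96.3017 deg

rho = 18.2209, theta = 276.3402 deg, phi = 96.3017 deg


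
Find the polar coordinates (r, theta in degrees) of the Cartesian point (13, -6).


r = sqrt(13^2 + (-6)^2) = 14.3178
theta = atan2(-6, 13) = 335.2249 degrees

r = 14.3178, theta = 335.2249 degrees


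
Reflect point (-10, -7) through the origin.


Reflection through origin: (x, y) -> (-x, -y)
(-10, -7) -> (10, 7)

(10, 7)


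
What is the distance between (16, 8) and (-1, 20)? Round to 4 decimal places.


d = sqrt((-1-16)^2 + (20-8)^2) = 20.8087

20.8087


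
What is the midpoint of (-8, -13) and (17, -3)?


Midpoint = ((-8+17)/2, (-13+-3)/2) = (4.5, -8)

(4.5, -8)


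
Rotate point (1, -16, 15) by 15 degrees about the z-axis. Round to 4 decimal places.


x' = 1*cos(15) - -16*sin(15) = 5.107
y' = 1*sin(15) + -16*cos(15) = -15.196
z' = 15

(5.107, -15.196, 15)


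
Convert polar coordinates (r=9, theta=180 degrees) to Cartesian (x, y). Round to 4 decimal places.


x = 9 * cos(180) = -9
y = 9 * sin(180) = 0

(-9, 0)


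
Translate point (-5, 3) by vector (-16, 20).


Translation: (x+dx, y+dy) = (-5+-16, 3+20) = (-21, 23)

(-21, 23)


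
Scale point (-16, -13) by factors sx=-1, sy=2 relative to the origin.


Scaling: (x*sx, y*sy) = (-16*-1, -13*2) = (16, -26)

(16, -26)


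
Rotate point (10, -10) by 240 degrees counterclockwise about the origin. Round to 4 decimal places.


x' = 10*cos(240) - -10*sin(240) = -13.6603
y' = 10*sin(240) + -10*cos(240) = -3.6603

(-13.6603, -3.6603)


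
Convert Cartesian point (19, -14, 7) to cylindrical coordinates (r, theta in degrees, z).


r = sqrt(19^2 + (-14)^2) = 23.6008
theta = atan2(-14, 19) = 323.6156 deg
z = 7

r = 23.6008, theta = 323.6156 deg, z = 7


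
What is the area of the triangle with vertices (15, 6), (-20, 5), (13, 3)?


Area = |x1(y2-y3) + x2(y3-y1) + x3(y1-y2)| / 2
= |15*(5-3) + -20*(3-6) + 13*(6-5)| / 2
= 51.5

51.5


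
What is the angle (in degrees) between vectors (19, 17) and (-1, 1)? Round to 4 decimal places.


dot = 19*-1 + 17*1 = -2
|u| = 25.4951, |v| = 1.4142
cos(angle) = -0.0555
angle = 93.1798 degrees

93.1798 degrees


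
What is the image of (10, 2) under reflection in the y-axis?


Reflection across y-axis: (x, y) -> (-x, y)
(10, 2) -> (-10, 2)

(-10, 2)


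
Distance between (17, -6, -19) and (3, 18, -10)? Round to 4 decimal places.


d = sqrt((3-17)^2 + (18--6)^2 + (-10--19)^2) = 29.2062

29.2062


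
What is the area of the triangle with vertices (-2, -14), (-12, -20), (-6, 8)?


Area = |x1(y2-y3) + x2(y3-y1) + x3(y1-y2)| / 2
= |-2*(-20-8) + -12*(8--14) + -6*(-14--20)| / 2
= 122

122


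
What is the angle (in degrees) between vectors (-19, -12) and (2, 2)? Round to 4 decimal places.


dot = -19*2 + -12*2 = -62
|u| = 22.4722, |v| = 2.8284
cos(angle) = -0.9754
angle = 167.2756 degrees

167.2756 degrees


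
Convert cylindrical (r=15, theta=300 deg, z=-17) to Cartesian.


x = 15 * cos(300) = 7.5
y = 15 * sin(300) = -12.9904
z = -17

(7.5, -12.9904, -17)


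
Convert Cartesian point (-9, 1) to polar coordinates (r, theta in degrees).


r = sqrt((-9)^2 + 1^2) = 9.0554
theta = atan2(1, -9) = 173.6598 degrees

r = 9.0554, theta = 173.6598 degrees


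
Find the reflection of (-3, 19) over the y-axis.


Reflection across y-axis: (x, y) -> (-x, y)
(-3, 19) -> (3, 19)

(3, 19)


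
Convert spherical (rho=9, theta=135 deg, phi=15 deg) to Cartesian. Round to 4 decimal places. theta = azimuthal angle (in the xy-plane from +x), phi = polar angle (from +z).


x = 9 * sin(15) * cos(135) = -1.6471
y = 9 * sin(15) * sin(135) = 1.6471
z = 9 * cos(15) = 8.6933

(-1.6471, 1.6471, 8.6933)


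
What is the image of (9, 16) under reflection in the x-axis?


Reflection across x-axis: (x, y) -> (x, -y)
(9, 16) -> (9, -16)

(9, -16)


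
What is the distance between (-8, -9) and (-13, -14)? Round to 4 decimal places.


d = sqrt((-13--8)^2 + (-14--9)^2) = 7.0711

7.0711


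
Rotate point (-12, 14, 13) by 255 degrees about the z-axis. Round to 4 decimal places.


x' = -12*cos(255) - 14*sin(255) = 16.6288
y' = -12*sin(255) + 14*cos(255) = 7.9676
z' = 13

(16.6288, 7.9676, 13)
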